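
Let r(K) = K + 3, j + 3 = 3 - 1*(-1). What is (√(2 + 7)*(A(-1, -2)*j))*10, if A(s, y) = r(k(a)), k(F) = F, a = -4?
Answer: -30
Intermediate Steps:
j = 1 (j = -3 + (3 - 1*(-1)) = -3 + (3 + 1) = -3 + 4 = 1)
r(K) = 3 + K
A(s, y) = -1 (A(s, y) = 3 - 4 = -1)
(√(2 + 7)*(A(-1, -2)*j))*10 = (√(2 + 7)*(-1*1))*10 = (√9*(-1))*10 = (3*(-1))*10 = -3*10 = -30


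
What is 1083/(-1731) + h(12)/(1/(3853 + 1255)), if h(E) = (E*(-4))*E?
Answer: -1697654377/577 ≈ -2.9422e+6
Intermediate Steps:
h(E) = -4*E² (h(E) = (-4*E)*E = -4*E²)
1083/(-1731) + h(12)/(1/(3853 + 1255)) = 1083/(-1731) + (-4*12²)/(1/(3853 + 1255)) = 1083*(-1/1731) + (-4*144)/(1/5108) = -361/577 - 576/1/5108 = -361/577 - 576*5108 = -361/577 - 2942208 = -1697654377/577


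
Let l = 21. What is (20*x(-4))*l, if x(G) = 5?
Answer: 2100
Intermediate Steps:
(20*x(-4))*l = (20*5)*21 = 100*21 = 2100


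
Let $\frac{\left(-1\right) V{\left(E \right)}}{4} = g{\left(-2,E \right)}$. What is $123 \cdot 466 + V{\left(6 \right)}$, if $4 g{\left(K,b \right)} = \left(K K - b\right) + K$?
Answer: $57322$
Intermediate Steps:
$g{\left(K,b \right)} = - \frac{b}{4} + \frac{K}{4} + \frac{K^{2}}{4}$ ($g{\left(K,b \right)} = \frac{\left(K K - b\right) + K}{4} = \frac{\left(K^{2} - b\right) + K}{4} = \frac{K + K^{2} - b}{4} = - \frac{b}{4} + \frac{K}{4} + \frac{K^{2}}{4}$)
$V{\left(E \right)} = -2 + E$ ($V{\left(E \right)} = - 4 \left(- \frac{E}{4} + \frac{1}{4} \left(-2\right) + \frac{\left(-2\right)^{2}}{4}\right) = - 4 \left(- \frac{E}{4} - \frac{1}{2} + \frac{1}{4} \cdot 4\right) = - 4 \left(- \frac{E}{4} - \frac{1}{2} + 1\right) = - 4 \left(\frac{1}{2} - \frac{E}{4}\right) = -2 + E$)
$123 \cdot 466 + V{\left(6 \right)} = 123 \cdot 466 + \left(-2 + 6\right) = 57318 + 4 = 57322$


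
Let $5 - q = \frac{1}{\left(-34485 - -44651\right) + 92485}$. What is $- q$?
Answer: $- \frac{513254}{102651} \approx -5.0$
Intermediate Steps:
$q = \frac{513254}{102651}$ ($q = 5 - \frac{1}{\left(-34485 - -44651\right) + 92485} = 5 - \frac{1}{\left(-34485 + 44651\right) + 92485} = 5 - \frac{1}{10166 + 92485} = 5 - \frac{1}{102651} = \frac{513254}{102651} \approx 5.0$)
$- q = \left(-1\right) \frac{513254}{102651} = - \frac{513254}{102651}$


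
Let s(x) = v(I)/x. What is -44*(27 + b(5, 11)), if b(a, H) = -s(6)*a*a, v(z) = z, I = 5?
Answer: -814/3 ≈ -271.33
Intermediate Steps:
s(x) = 5/x
b(a, H) = -5*a²/6 (b(a, H) = -(5/6)*a*a = -(5*(⅙))*a*a = -5*a/6*a = -5*a²/6)
-44*(27 + b(5, 11)) = -44*(27 - ⅚*5²) = -44*(27 - ⅚*25) = -44*(27 - 125/6) = -44*37/6 = -814/3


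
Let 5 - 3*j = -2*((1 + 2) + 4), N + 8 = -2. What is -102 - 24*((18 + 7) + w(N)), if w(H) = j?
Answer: -854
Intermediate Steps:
N = -10 (N = -8 - 2 = -10)
j = 19/3 (j = 5/3 - (-2)*((1 + 2) + 4)/3 = 5/3 - (-2)*(3 + 4)/3 = 5/3 - (-2)*7/3 = 5/3 - 1/3*(-14) = 5/3 + 14/3 = 19/3 ≈ 6.3333)
w(H) = 19/3
-102 - 24*((18 + 7) + w(N)) = -102 - 24*((18 + 7) + 19/3) = -102 - 24*(25 + 19/3) = -102 - 24*94/3 = -102 - 752 = -854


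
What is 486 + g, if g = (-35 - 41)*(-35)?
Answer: 3146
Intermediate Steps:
g = 2660 (g = -76*(-35) = 2660)
486 + g = 486 + 2660 = 3146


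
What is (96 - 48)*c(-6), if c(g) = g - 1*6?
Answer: -576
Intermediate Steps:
c(g) = -6 + g (c(g) = g - 6 = -6 + g)
(96 - 48)*c(-6) = (96 - 48)*(-6 - 6) = 48*(-12) = -576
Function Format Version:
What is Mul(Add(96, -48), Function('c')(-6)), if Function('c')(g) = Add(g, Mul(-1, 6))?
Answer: -576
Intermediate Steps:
Function('c')(g) = Add(-6, g) (Function('c')(g) = Add(g, -6) = Add(-6, g))
Mul(Add(96, -48), Function('c')(-6)) = Mul(Add(96, -48), Add(-6, -6)) = Mul(48, -12) = -576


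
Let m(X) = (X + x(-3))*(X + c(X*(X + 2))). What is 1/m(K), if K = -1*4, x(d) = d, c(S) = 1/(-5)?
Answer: 5/147 ≈ 0.034014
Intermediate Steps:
c(S) = -1/5
K = -4
m(X) = (-3 + X)*(-1/5 + X) (m(X) = (X - 3)*(X - 1/5) = (-3 + X)*(-1/5 + X))
1/m(K) = 1/(3/5 + (-4)**2 - 16/5*(-4)) = 1/(3/5 + 16 + 64/5) = 1/(147/5) = 5/147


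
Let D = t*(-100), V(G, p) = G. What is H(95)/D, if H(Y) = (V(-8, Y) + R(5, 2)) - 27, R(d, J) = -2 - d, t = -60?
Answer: -7/1000 ≈ -0.0070000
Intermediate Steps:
D = 6000 (D = -60*(-100) = 6000)
H(Y) = -42 (H(Y) = (-8 + (-2 - 1*5)) - 27 = (-8 + (-2 - 5)) - 27 = (-8 - 7) - 27 = -15 - 27 = -42)
H(95)/D = -42/6000 = -42*1/6000 = -7/1000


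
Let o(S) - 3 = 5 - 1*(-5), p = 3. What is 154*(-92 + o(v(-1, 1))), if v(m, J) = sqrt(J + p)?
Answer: -12166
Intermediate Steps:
v(m, J) = sqrt(3 + J) (v(m, J) = sqrt(J + 3) = sqrt(3 + J))
o(S) = 13 (o(S) = 3 + (5 - 1*(-5)) = 3 + (5 + 5) = 3 + 10 = 13)
154*(-92 + o(v(-1, 1))) = 154*(-92 + 13) = 154*(-79) = -12166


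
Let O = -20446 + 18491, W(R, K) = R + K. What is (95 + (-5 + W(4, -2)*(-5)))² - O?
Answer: 8355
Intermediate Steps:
W(R, K) = K + R
O = -1955
(95 + (-5 + W(4, -2)*(-5)))² - O = (95 + (-5 + (-2 + 4)*(-5)))² - 1*(-1955) = (95 + (-5 + 2*(-5)))² + 1955 = (95 + (-5 - 10))² + 1955 = (95 - 15)² + 1955 = 80² + 1955 = 6400 + 1955 = 8355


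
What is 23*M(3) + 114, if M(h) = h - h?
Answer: 114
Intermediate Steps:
M(h) = 0
23*M(3) + 114 = 23*0 + 114 = 0 + 114 = 114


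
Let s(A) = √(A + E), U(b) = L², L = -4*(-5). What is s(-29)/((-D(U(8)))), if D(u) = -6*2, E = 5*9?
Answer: ⅓ ≈ 0.33333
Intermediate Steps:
E = 45
L = 20
U(b) = 400 (U(b) = 20² = 400)
s(A) = √(45 + A) (s(A) = √(A + 45) = √(45 + A))
D(u) = -12
s(-29)/((-D(U(8)))) = √(45 - 29)/((-1*(-12))) = √16/12 = 4*(1/12) = ⅓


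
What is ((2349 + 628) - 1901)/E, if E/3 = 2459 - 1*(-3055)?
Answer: 538/8271 ≈ 0.065047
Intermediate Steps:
E = 16542 (E = 3*(2459 - 1*(-3055)) = 3*(2459 + 3055) = 3*5514 = 16542)
((2349 + 628) - 1901)/E = ((2349 + 628) - 1901)/16542 = (2977 - 1901)*(1/16542) = 1076*(1/16542) = 538/8271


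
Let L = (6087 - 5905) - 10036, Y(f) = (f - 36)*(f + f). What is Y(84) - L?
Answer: 17918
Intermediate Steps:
Y(f) = 2*f*(-36 + f) (Y(f) = (-36 + f)*(2*f) = 2*f*(-36 + f))
L = -9854 (L = 182 - 10036 = -9854)
Y(84) - L = 2*84*(-36 + 84) - 1*(-9854) = 2*84*48 + 9854 = 8064 + 9854 = 17918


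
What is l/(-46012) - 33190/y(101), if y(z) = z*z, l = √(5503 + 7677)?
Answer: -33190/10201 - √3295/23006 ≈ -3.2561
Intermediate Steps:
l = 2*√3295 (l = √13180 = 2*√3295 ≈ 114.80)
y(z) = z²
l/(-46012) - 33190/y(101) = (2*√3295)/(-46012) - 33190/(101²) = (2*√3295)*(-1/46012) - 33190/10201 = -√3295/23006 - 33190*1/10201 = -√3295/23006 - 33190/10201 = -33190/10201 - √3295/23006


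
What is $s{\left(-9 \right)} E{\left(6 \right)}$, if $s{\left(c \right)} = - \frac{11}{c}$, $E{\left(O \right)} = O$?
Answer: $\frac{22}{3} \approx 7.3333$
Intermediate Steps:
$s{\left(-9 \right)} E{\left(6 \right)} = - \frac{11}{-9} \cdot 6 = \left(-11\right) \left(- \frac{1}{9}\right) 6 = \frac{11}{9} \cdot 6 = \frac{22}{3}$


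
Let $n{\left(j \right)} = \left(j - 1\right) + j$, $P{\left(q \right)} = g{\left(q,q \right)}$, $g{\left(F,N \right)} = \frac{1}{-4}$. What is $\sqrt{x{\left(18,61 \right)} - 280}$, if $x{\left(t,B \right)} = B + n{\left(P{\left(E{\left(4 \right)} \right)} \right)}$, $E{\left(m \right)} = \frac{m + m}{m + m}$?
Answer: $\frac{21 i \sqrt{2}}{2} \approx 14.849 i$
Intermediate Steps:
$g{\left(F,N \right)} = - \frac{1}{4}$
$E{\left(m \right)} = 1$ ($E{\left(m \right)} = \frac{2 m}{2 m} = 2 m \frac{1}{2 m} = 1$)
$P{\left(q \right)} = - \frac{1}{4}$
$n{\left(j \right)} = -1 + 2 j$ ($n{\left(j \right)} = \left(-1 + j\right) + j = -1 + 2 j$)
$x{\left(t,B \right)} = - \frac{3}{2} + B$ ($x{\left(t,B \right)} = B + \left(-1 + 2 \left(- \frac{1}{4}\right)\right) = B - \frac{3}{2} = - \frac{3}{2} + B$)
$\sqrt{x{\left(18,61 \right)} - 280} = \sqrt{\left(- \frac{3}{2} + 61\right) - 280} = \sqrt{\frac{119}{2} - 280} = \sqrt{- \frac{441}{2}} = \frac{21 i \sqrt{2}}{2}$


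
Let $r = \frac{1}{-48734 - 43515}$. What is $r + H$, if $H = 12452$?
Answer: $\frac{1148684547}{92249} \approx 12452.0$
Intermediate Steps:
$r = - \frac{1}{92249}$ ($r = \frac{1}{-92249} = - \frac{1}{92249} \approx -1.084 \cdot 10^{-5}$)
$r + H = - \frac{1}{92249} + 12452 = \frac{1148684547}{92249}$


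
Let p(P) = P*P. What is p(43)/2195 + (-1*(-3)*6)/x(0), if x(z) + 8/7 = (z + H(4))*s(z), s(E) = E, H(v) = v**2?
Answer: -130889/8780 ≈ -14.908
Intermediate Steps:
p(P) = P**2
x(z) = -8/7 + z*(16 + z) (x(z) = -8/7 + (z + 4**2)*z = -8/7 + (z + 16)*z = -8/7 + (16 + z)*z = -8/7 + z*(16 + z))
p(43)/2195 + (-1*(-3)*6)/x(0) = 43**2/2195 + (-1*(-3)*6)/(-8/7 + 0**2 + 16*0) = 1849*(1/2195) + (3*6)/(-8/7 + 0 + 0) = 1849/2195 + 18/(-8/7) = 1849/2195 + 18*(-7/8) = 1849/2195 - 63/4 = -130889/8780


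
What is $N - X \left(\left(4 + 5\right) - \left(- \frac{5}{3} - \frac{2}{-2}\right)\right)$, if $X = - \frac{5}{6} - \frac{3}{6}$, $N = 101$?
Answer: $\frac{1025}{9} \approx 113.89$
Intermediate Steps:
$X = - \frac{4}{3}$ ($X = \left(-5\right) \frac{1}{6} - \frac{1}{2} = - \frac{5}{6} - \frac{1}{2} = - \frac{4}{3} \approx -1.3333$)
$N - X \left(\left(4 + 5\right) - \left(- \frac{5}{3} - \frac{2}{-2}\right)\right) = 101 - - \frac{4 \left(\left(4 + 5\right) - \left(- \frac{5}{3} - \frac{2}{-2}\right)\right)}{3} = 101 - - \frac{4 \left(9 - \left(\left(-5\right) \frac{1}{3} - -1\right)\right)}{3} = 101 - - \frac{4 \left(9 - \left(- \frac{5}{3} + 1\right)\right)}{3} = 101 - - \frac{4 \left(9 - - \frac{2}{3}\right)}{3} = 101 - - \frac{4 \left(9 + \frac{2}{3}\right)}{3} = 101 - \left(- \frac{4}{3}\right) \frac{29}{3} = 101 - - \frac{116}{9} = 101 + \frac{116}{9} = \frac{1025}{9}$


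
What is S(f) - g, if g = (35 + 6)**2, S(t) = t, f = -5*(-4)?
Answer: -1661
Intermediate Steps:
f = 20
g = 1681 (g = 41**2 = 1681)
S(f) - g = 20 - 1*1681 = 20 - 1681 = -1661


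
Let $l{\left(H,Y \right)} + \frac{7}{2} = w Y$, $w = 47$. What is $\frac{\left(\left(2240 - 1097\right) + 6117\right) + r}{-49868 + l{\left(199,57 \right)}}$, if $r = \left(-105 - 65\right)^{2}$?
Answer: $- \frac{14464}{18877} \approx -0.76622$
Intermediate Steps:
$l{\left(H,Y \right)} = - \frac{7}{2} + 47 Y$
$r = 28900$ ($r = \left(-170\right)^{2} = 28900$)
$\frac{\left(\left(2240 - 1097\right) + 6117\right) + r}{-49868 + l{\left(199,57 \right)}} = \frac{\left(\left(2240 - 1097\right) + 6117\right) + 28900}{-49868 + \left(- \frac{7}{2} + 47 \cdot 57\right)} = \frac{\left(1143 + 6117\right) + 28900}{-49868 + \left(- \frac{7}{2} + 2679\right)} = \frac{7260 + 28900}{-49868 + \frac{5351}{2}} = \frac{36160}{- \frac{94385}{2}} = 36160 \left(- \frac{2}{94385}\right) = - \frac{14464}{18877}$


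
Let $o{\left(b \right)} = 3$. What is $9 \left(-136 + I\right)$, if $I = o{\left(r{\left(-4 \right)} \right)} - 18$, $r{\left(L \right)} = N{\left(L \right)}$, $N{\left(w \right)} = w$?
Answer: $-1359$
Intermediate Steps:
$r{\left(L \right)} = L$
$I = -15$ ($I = 3 - 18 = -15$)
$9 \left(-136 + I\right) = 9 \left(-136 - 15\right) = 9 \left(-151\right) = -1359$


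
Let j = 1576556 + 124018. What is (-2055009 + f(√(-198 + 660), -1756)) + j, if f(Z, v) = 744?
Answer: -353691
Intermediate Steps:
j = 1700574
(-2055009 + f(√(-198 + 660), -1756)) + j = (-2055009 + 744) + 1700574 = -2054265 + 1700574 = -353691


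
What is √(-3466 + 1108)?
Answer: 3*I*√262 ≈ 48.559*I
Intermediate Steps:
√(-3466 + 1108) = √(-2358) = 3*I*√262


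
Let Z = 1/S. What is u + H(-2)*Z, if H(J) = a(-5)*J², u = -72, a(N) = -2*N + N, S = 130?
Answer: -934/13 ≈ -71.846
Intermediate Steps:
a(N) = -N
H(J) = 5*J² (H(J) = (-1*(-5))*J² = 5*J²)
Z = 1/130 ≈ 0.0076923
u + H(-2)*Z = -72 + (5*(-2)²)*(1/130) = -72 + (5*4)*(1/130) = -72 + 20*(1/130) = -72 + 2/13 = -934/13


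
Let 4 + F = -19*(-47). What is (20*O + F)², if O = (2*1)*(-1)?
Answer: 720801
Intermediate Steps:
O = -2 (O = 2*(-1) = -2)
F = 889 (F = -4 - 19*(-47) = -4 + 893 = 889)
(20*O + F)² = (20*(-2) + 889)² = (-40 + 889)² = 849² = 720801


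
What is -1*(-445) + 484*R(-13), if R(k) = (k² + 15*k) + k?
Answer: -18431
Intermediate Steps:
R(k) = k² + 16*k
-1*(-445) + 484*R(-13) = -1*(-445) + 484*(-13*(16 - 13)) = 445 + 484*(-13*3) = 445 + 484*(-39) = 445 - 18876 = -18431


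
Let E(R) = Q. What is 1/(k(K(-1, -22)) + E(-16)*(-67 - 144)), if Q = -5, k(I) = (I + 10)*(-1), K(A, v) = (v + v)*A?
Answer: 1/1001 ≈ 0.00099900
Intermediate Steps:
K(A, v) = 2*A*v (K(A, v) = (2*v)*A = 2*A*v)
k(I) = -10 - I (k(I) = (10 + I)*(-1) = -10 - I)
E(R) = -5
1/(k(K(-1, -22)) + E(-16)*(-67 - 144)) = 1/((-10 - 2*(-1)*(-22)) - 5*(-67 - 144)) = 1/((-10 - 1*44) - 5*(-211)) = 1/((-10 - 44) + 1055) = 1/(-54 + 1055) = 1/1001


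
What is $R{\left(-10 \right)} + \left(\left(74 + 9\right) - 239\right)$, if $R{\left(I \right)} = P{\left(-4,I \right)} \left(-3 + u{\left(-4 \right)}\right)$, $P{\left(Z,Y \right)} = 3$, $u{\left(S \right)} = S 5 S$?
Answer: $75$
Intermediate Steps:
$u{\left(S \right)} = 5 S^{2}$ ($u{\left(S \right)} = 5 S S = 5 S^{2}$)
$R{\left(I \right)} = 231$ ($R{\left(I \right)} = 3 \left(-3 + 5 \left(-4\right)^{2}\right) = 3 \left(-3 + 5 \cdot 16\right) = 3 \left(-3 + 80\right) = 3 \cdot 77 = 231$)
$R{\left(-10 \right)} + \left(\left(74 + 9\right) - 239\right) = 231 + \left(\left(74 + 9\right) - 239\right) = 231 + \left(83 - 239\right) = 231 - 156 = 75$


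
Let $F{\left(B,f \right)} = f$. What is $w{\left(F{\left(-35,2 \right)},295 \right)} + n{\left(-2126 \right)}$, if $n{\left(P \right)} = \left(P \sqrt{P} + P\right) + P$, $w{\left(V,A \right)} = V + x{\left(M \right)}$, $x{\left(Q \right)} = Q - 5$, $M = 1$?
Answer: $-4254 - 2126 i \sqrt{2126} \approx -4254.0 - 98027.0 i$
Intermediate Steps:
$x{\left(Q \right)} = -5 + Q$ ($x{\left(Q \right)} = Q - 5 = -5 + Q$)
$w{\left(V,A \right)} = -4 + V$ ($w{\left(V,A \right)} = V + \left(-5 + 1\right) = V - 4 = -4 + V$)
$n{\left(P \right)} = P^{\frac{3}{2}} + 2 P$ ($n{\left(P \right)} = \left(P^{\frac{3}{2}} + P\right) + P = \left(P + P^{\frac{3}{2}}\right) + P = P^{\frac{3}{2}} + 2 P$)
$w{\left(F{\left(-35,2 \right)},295 \right)} + n{\left(-2126 \right)} = \left(-4 + 2\right) + \left(\left(-2126\right)^{\frac{3}{2}} + 2 \left(-2126\right)\right) = -2 - \left(4252 + 2126 i \sqrt{2126}\right) = -4254 - 2126 i \sqrt{2126}$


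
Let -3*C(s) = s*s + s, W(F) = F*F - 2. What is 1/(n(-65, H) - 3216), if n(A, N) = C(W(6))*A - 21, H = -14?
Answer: 3/67639 ≈ 4.4353e-5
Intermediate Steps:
W(F) = -2 + F² (W(F) = F² - 2 = -2 + F²)
C(s) = -s/3 - s²/3 (C(s) = -(s*s + s)/3 = -(s² + s)/3 = -(s + s²)/3 = -s/3 - s²/3)
n(A, N) = -21 - 1190*A/3 (n(A, N) = (-(-2 + 6²)*(1 + (-2 + 6²))/3)*A - 21 = (-(-2 + 36)*(1 + (-2 + 36))/3)*A - 21 = (-⅓*34*(1 + 34))*A - 21 = (-⅓*34*35)*A - 21 = -1190*A/3 - 21 = -21 - 1190*A/3)
1/(n(-65, H) - 3216) = 1/((-21 - 1190/3*(-65)) - 3216) = 1/((-21 + 77350/3) - 3216) = 1/(77287/3 - 3216) = 1/(67639/3) = 3/67639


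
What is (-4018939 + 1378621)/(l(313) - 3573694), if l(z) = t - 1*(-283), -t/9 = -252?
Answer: 880106/1190381 ≈ 0.73935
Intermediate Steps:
t = 2268 (t = -9*(-252) = 2268)
l(z) = 2551 (l(z) = 2268 - 1*(-283) = 2268 + 283 = 2551)
(-4018939 + 1378621)/(l(313) - 3573694) = (-4018939 + 1378621)/(2551 - 3573694) = -2640318/(-3571143) = -2640318*(-1/3571143) = 880106/1190381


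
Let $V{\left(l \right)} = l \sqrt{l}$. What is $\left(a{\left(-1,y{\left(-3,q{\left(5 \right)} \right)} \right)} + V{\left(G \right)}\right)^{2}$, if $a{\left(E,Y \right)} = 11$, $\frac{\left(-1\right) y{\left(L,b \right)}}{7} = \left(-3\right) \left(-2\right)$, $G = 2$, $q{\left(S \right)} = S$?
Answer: $129 + 44 \sqrt{2} \approx 191.23$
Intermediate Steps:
$y{\left(L,b \right)} = -42$ ($y{\left(L,b \right)} = - 7 \left(\left(-3\right) \left(-2\right)\right) = \left(-7\right) 6 = -42$)
$V{\left(l \right)} = l^{\frac{3}{2}}$
$\left(a{\left(-1,y{\left(-3,q{\left(5 \right)} \right)} \right)} + V{\left(G \right)}\right)^{2} = \left(11 + 2^{\frac{3}{2}}\right)^{2} = \left(11 + 2 \sqrt{2}\right)^{2}$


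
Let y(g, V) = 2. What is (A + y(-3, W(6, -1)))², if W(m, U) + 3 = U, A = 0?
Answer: 4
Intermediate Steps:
W(m, U) = -3 + U
(A + y(-3, W(6, -1)))² = (0 + 2)² = 2² = 4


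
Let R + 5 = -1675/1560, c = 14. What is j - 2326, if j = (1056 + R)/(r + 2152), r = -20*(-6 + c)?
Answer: -1445290727/621504 ≈ -2325.5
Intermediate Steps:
r = -160 (r = -20*(-6 + 14) = -20*8 = -160)
R = -1895/312 (R = -5 - 1675/1560 = -5 - 1675*1/1560 = -5 - 335/312 = -1895/312 ≈ -6.0737)
j = 327577/621504 (j = (1056 - 1895/312)/(-160 + 2152) = (327577/312)/1992 = (327577/312)*(1/1992) = 327577/621504 ≈ 0.52707)
j - 2326 = 327577/621504 - 2326 = -1445290727/621504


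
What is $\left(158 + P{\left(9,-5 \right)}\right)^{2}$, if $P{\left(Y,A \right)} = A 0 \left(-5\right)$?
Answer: $24964$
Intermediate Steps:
$P{\left(Y,A \right)} = 0$ ($P{\left(Y,A \right)} = 0 \left(-5\right) = 0$)
$\left(158 + P{\left(9,-5 \right)}\right)^{2} = \left(158 + 0\right)^{2} = 158^{2} = 24964$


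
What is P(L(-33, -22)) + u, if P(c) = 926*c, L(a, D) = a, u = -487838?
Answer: -518396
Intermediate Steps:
P(L(-33, -22)) + u = 926*(-33) - 487838 = -30558 - 487838 = -518396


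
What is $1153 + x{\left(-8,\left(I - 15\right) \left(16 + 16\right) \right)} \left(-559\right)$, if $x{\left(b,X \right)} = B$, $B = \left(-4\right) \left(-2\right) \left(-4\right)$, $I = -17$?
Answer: $19041$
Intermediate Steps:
$B = -32$ ($B = 8 \left(-4\right) = -32$)
$x{\left(b,X \right)} = -32$
$1153 + x{\left(-8,\left(I - 15\right) \left(16 + 16\right) \right)} \left(-559\right) = 1153 - -17888 = 1153 + 17888 = 19041$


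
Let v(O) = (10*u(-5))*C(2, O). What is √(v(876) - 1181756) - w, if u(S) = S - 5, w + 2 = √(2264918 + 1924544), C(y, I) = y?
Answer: 2 - √4189462 + 2*I*√295489 ≈ -2044.8 + 1087.2*I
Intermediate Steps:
w = -2 + √4189462 (w = -2 + √(2264918 + 1924544) = -2 + √4189462 ≈ 2044.8)
u(S) = -5 + S
v(O) = -200 (v(O) = (10*(-5 - 5))*2 = (10*(-10))*2 = -100*2 = -200)
√(v(876) - 1181756) - w = √(-200 - 1181756) - (-2 + √4189462) = √(-1181956) + (2 - √4189462) = 2*I*√295489 + (2 - √4189462) = 2 - √4189462 + 2*I*√295489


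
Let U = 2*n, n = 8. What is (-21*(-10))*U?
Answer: 3360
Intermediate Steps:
U = 16 (U = 2*8 = 16)
(-21*(-10))*U = -21*(-10)*16 = 210*16 = 3360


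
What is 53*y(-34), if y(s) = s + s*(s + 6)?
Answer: 48654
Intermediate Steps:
y(s) = s + s*(6 + s)
53*y(-34) = 53*(-34*(7 - 34)) = 53*(-34*(-27)) = 53*918 = 48654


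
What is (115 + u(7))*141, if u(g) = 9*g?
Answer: 25098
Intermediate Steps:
(115 + u(7))*141 = (115 + 9*7)*141 = (115 + 63)*141 = 178*141 = 25098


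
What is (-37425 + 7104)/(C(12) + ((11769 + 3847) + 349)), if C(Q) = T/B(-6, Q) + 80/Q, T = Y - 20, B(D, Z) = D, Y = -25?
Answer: -181926/95875 ≈ -1.8975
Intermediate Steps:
T = -45 (T = -25 - 20 = -45)
C(Q) = 15/2 + 80/Q (C(Q) = -45/(-6) + 80/Q = -45*(-⅙) + 80/Q = 15/2 + 80/Q)
(-37425 + 7104)/(C(12) + ((11769 + 3847) + 349)) = (-37425 + 7104)/((15/2 + 80/12) + ((11769 + 3847) + 349)) = -30321/((15/2 + 80*(1/12)) + (15616 + 349)) = -30321/((15/2 + 20/3) + 15965) = -30321/(85/6 + 15965) = -30321/95875/6 = -30321*6/95875 = -181926/95875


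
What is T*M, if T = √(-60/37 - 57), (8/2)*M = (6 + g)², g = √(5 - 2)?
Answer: 3*I*√8917*(6 + √3)²/148 ≈ 114.43*I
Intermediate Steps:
g = √3 ≈ 1.7320
M = (6 + √3)²/4 ≈ 14.946
T = 3*I*√8917/37 (T = √(-60*1/37 - 57) = √(-60/37 - 57) = √(-2169/37) = 3*I*√8917/37 ≈ 7.6565*I)
T*M = (3*I*√8917/37)*((6 + √3)²/4) = 3*I*√8917*(6 + √3)²/148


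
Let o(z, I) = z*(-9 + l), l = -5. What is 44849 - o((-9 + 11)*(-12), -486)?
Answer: 44513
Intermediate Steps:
o(z, I) = -14*z (o(z, I) = z*(-9 - 5) = z*(-14) = -14*z)
44849 - o((-9 + 11)*(-12), -486) = 44849 - (-14)*(-9 + 11)*(-12) = 44849 - (-14)*2*(-12) = 44849 - (-14)*(-24) = 44849 - 1*336 = 44849 - 336 = 44513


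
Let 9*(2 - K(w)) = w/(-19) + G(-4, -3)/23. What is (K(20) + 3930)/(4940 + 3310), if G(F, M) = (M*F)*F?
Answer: 7732964/16223625 ≈ 0.47665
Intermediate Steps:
G(F, M) = M*F**2 (G(F, M) = (F*M)*F = M*F**2)
K(w) = 154/69 + w/171 (K(w) = 2 - (w/(-19) - 3*(-4)**2/23)/9 = 2 - (w*(-1/19) - 3*16*(1/23))/9 = 2 - (-w/19 - 48*1/23)/9 = 2 - (-w/19 - 48/23)/9 = 2 - (-48/23 - w/19)/9 = 2 + (16/69 + w/171) = 154/69 + w/171)
(K(20) + 3930)/(4940 + 3310) = ((154/69 + (1/171)*20) + 3930)/(4940 + 3310) = ((154/69 + 20/171) + 3930)/8250 = (9238/3933 + 3930)*(1/8250) = (15465928/3933)*(1/8250) = 7732964/16223625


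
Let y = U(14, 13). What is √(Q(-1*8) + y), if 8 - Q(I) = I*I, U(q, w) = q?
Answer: I*√42 ≈ 6.4807*I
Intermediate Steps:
Q(I) = 8 - I² (Q(I) = 8 - I*I = 8 - I²)
y = 14
√(Q(-1*8) + y) = √((8 - (-1*8)²) + 14) = √((8 - 1*(-8)²) + 14) = √((8 - 1*64) + 14) = √((8 - 64) + 14) = √(-56 + 14) = √(-42) = I*√42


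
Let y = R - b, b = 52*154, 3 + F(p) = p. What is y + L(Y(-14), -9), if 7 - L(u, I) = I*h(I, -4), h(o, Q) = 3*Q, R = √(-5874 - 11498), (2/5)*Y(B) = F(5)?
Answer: -8109 + 2*I*√4343 ≈ -8109.0 + 131.8*I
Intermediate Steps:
F(p) = -3 + p
Y(B) = 5 (Y(B) = 5*(-3 + 5)/2 = (5/2)*2 = 5)
R = 2*I*√4343 (R = √(-17372) = 2*I*√4343 ≈ 131.8*I)
b = 8008
L(u, I) = 7 + 12*I (L(u, I) = 7 - I*3*(-4) = 7 - I*(-12) = 7 - (-12)*I = 7 + 12*I)
y = -8008 + 2*I*√4343 (y = 2*I*√4343 - 1*8008 = 2*I*√4343 - 8008 = -8008 + 2*I*√4343 ≈ -8008.0 + 131.8*I)
y + L(Y(-14), -9) = (-8008 + 2*I*√4343) + (7 + 12*(-9)) = (-8008 + 2*I*√4343) + (7 - 108) = (-8008 + 2*I*√4343) - 101 = -8109 + 2*I*√4343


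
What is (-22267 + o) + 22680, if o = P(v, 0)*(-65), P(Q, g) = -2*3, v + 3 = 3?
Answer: 803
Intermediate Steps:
v = 0 (v = -3 + 3 = 0)
P(Q, g) = -6
o = 390 (o = -6*(-65) = 390)
(-22267 + o) + 22680 = (-22267 + 390) + 22680 = -21877 + 22680 = 803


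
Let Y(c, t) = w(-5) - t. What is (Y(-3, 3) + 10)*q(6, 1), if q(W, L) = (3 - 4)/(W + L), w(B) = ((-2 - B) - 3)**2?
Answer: -1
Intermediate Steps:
w(B) = (-5 - B)**2
q(W, L) = -1/(L + W)
Y(c, t) = -t (Y(c, t) = (5 - 5)**2 - t = 0**2 - t = 0 - t = -t)
(Y(-3, 3) + 10)*q(6, 1) = (-1*3 + 10)*(-1/(1 + 6)) = (-3 + 10)*(-1/7) = 7*(-1*1/7) = 7*(-1/7) = -1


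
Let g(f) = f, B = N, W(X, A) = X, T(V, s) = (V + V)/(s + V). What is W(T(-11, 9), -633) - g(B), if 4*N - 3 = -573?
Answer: 307/2 ≈ 153.50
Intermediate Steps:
T(V, s) = 2*V/(V + s) (T(V, s) = (2*V)/(V + s) = 2*V/(V + s))
N = -285/2 (N = 3/4 + (1/4)*(-573) = 3/4 - 573/4 = -285/2 ≈ -142.50)
B = -285/2 ≈ -142.50
W(T(-11, 9), -633) - g(B) = 2*(-11)/(-11 + 9) - 1*(-285/2) = 2*(-11)/(-2) + 285/2 = 2*(-11)*(-1/2) + 285/2 = 11 + 285/2 = 307/2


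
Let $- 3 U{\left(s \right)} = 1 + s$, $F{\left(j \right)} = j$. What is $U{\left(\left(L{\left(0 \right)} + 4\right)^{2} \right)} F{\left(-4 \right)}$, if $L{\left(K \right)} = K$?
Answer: $\frac{68}{3} \approx 22.667$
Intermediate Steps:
$U{\left(s \right)} = - \frac{1}{3} - \frac{s}{3}$ ($U{\left(s \right)} = - \frac{1 + s}{3} = - \frac{1}{3} - \frac{s}{3}$)
$U{\left(\left(L{\left(0 \right)} + 4\right)^{2} \right)} F{\left(-4 \right)} = \left(- \frac{1}{3} - \frac{\left(0 + 4\right)^{2}}{3}\right) \left(-4\right) = \left(- \frac{1}{3} - \frac{4^{2}}{3}\right) \left(-4\right) = \left(- \frac{1}{3} - \frac{16}{3}\right) \left(-4\right) = \left(- \frac{17}{3}\right) \left(-4\right) = \frac{68}{3}$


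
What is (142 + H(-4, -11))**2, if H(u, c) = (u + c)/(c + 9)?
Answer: 89401/4 ≈ 22350.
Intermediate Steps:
H(u, c) = (c + u)/(9 + c)
(142 + H(-4, -11))**2 = (142 + (-11 - 4)/(9 - 11))**2 = (142 - 15/(-2))**2 = (142 - 1/2*(-15))**2 = (142 + 15/2)**2 = (299/2)**2 = 89401/4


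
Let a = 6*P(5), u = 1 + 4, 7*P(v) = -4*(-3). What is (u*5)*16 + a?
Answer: 2872/7 ≈ 410.29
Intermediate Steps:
P(v) = 12/7 (P(v) = (-4*(-3))/7 = (⅐)*12 = 12/7)
u = 5
a = 72/7 (a = 6*(12/7) = 72/7 ≈ 10.286)
(u*5)*16 + a = (5*5)*16 + 72/7 = 25*16 + 72/7 = 400 + 72/7 = 2872/7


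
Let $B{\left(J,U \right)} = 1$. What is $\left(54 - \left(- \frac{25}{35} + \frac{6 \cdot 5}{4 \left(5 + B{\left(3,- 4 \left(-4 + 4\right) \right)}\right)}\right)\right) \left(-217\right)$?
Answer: $- \frac{46407}{4} \approx -11602.0$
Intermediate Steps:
$\left(54 - \left(- \frac{25}{35} + \frac{6 \cdot 5}{4 \left(5 + B{\left(3,- 4 \left(-4 + 4\right) \right)}\right)}\right)\right) \left(-217\right) = \left(54 - \left(- \frac{25}{35} + \frac{6 \cdot 5}{4 \left(5 + 1\right)}\right)\right) \left(-217\right) = \left(54 - \left(\left(-25\right) \frac{1}{35} + \frac{30}{4 \cdot 6}\right)\right) \left(-217\right) = \left(54 - \left(- \frac{5}{7} + \frac{30}{24}\right)\right) \left(-217\right) = \left(54 - \left(- \frac{5}{7} + 30 \cdot \frac{1}{24}\right)\right) \left(-217\right) = \left(54 - \left(- \frac{5}{7} + \frac{5}{4}\right)\right) \left(-217\right) = \left(54 - \frac{15}{28}\right) \left(-217\right) = \frac{1497}{28} \left(-217\right) = - \frac{46407}{4}$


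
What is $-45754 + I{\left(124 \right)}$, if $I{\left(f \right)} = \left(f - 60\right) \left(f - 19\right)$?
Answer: $-39034$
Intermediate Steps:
$I{\left(f \right)} = \left(-60 + f\right) \left(-19 + f\right)$
$-45754 + I{\left(124 \right)} = -45754 + \left(1140 + 124^{2} - 9796\right) = -45754 + \left(1140 + 15376 - 9796\right) = -45754 + 6720 = -39034$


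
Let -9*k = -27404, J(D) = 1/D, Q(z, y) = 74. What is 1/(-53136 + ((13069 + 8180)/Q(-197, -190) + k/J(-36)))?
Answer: -74/12022399 ≈ -6.1552e-6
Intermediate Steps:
k = 27404/9 (k = -⅑*(-27404) = 27404/9 ≈ 3044.9)
1/(-53136 + ((13069 + 8180)/Q(-197, -190) + k/J(-36))) = 1/(-53136 + ((13069 + 8180)/74 + 27404/(9*(1/(-36))))) = 1/(-53136 + (21249*(1/74) + 27404/(9*(-1/36)))) = 1/(-53136 + (21249/74 + (27404/9)*(-36))) = 1/(-53136 + (21249/74 - 109616)) = 1/(-53136 - 8090335/74) = 1/(-12022399/74) = -74/12022399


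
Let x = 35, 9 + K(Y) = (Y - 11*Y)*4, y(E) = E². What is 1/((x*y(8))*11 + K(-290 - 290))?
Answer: 1/47831 ≈ 2.0907e-5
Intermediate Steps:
K(Y) = -9 - 40*Y (K(Y) = -9 + (Y - 11*Y)*4 = -9 - 10*Y*4 = -9 - 40*Y)
1/((x*y(8))*11 + K(-290 - 290)) = 1/((35*8²)*11 + (-9 - 40*(-290 - 290))) = 1/((35*64)*11 + (-9 - 40*(-580))) = 1/(2240*11 + (-9 + 23200)) = 1/(24640 + 23191) = 1/47831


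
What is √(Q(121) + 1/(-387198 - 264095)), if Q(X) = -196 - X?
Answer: I*√134465875927426/651293 ≈ 17.805*I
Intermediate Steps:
√(Q(121) + 1/(-387198 - 264095)) = √((-196 - 1*121) + 1/(-387198 - 264095)) = √((-196 - 121) + 1/(-651293)) = √(-317 - 1/651293) = √(-206459882/651293) = I*√134465875927426/651293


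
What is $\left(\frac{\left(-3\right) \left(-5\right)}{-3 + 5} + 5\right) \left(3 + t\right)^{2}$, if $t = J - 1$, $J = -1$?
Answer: $\frac{25}{2} \approx 12.5$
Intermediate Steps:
$t = -2$ ($t = -1 - 1 = -2$)
$\left(\frac{\left(-3\right) \left(-5\right)}{-3 + 5} + 5\right) \left(3 + t\right)^{2} = \left(\frac{\left(-3\right) \left(-5\right)}{-3 + 5} + 5\right) \left(3 - 2\right)^{2} = \left(\frac{1}{2} \cdot 15 + 5\right) 1^{2} = \left(\frac{1}{2} \cdot 15 + 5\right) 1 = \left(\frac{15}{2} + 5\right) 1 = \frac{25}{2} \cdot 1 = \frac{25}{2}$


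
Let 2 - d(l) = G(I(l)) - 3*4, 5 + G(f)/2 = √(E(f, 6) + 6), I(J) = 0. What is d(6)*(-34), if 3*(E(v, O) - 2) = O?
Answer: -816 + 68*√10 ≈ -600.96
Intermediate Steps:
E(v, O) = 2 + O/3
G(f) = -10 + 2*√10 (G(f) = -10 + 2*√((2 + (⅓)*6) + 6) = -10 + 2*√((2 + 2) + 6) = -10 + 2*√(4 + 6) = -10 + 2*√10)
d(l) = 24 - 2*√10 (d(l) = 2 - ((-10 + 2*√10) - 3*4) = 2 - ((-10 + 2*√10) - 12) = 2 - (-22 + 2*√10) = 2 + (22 - 2*√10) = 24 - 2*√10)
d(6)*(-34) = (24 - 2*√10)*(-34) = -816 + 68*√10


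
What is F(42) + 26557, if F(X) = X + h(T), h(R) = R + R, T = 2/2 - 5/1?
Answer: 26591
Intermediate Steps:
T = -4 (T = 2*(½) - 5*1 = 1 - 5 = -4)
h(R) = 2*R
F(X) = -8 + X (F(X) = X + 2*(-4) = X - 8 = -8 + X)
F(42) + 26557 = (-8 + 42) + 26557 = 34 + 26557 = 26591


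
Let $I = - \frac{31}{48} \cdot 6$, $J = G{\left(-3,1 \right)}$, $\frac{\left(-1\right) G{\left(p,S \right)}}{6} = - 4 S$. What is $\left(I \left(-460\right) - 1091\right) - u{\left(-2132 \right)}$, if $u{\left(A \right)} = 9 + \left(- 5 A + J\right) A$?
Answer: $\frac{45557941}{2} \approx 2.2779 \cdot 10^{7}$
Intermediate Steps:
$G{\left(p,S \right)} = 24 S$ ($G{\left(p,S \right)} = - 6 \left(- 4 S\right) = 24 S$)
$J = 24$ ($J = 24 \cdot 1 = 24$)
$I = - \frac{31}{8}$ ($I = \left(-31\right) \frac{1}{48} \cdot 6 = \left(- \frac{31}{48}\right) 6 = - \frac{31}{8} \approx -3.875$)
$u{\left(A \right)} = 9 + A \left(24 - 5 A\right)$ ($u{\left(A \right)} = 9 + \left(- 5 A + 24\right) A = 9 + \left(24 - 5 A\right) A = 9 + A \left(24 - 5 A\right)$)
$\left(I \left(-460\right) - 1091\right) - u{\left(-2132 \right)} = \left(\left(- \frac{31}{8}\right) \left(-460\right) - 1091\right) - \left(9 - 5 \left(-2132\right)^{2} + 24 \left(-2132\right)\right) = \left(\frac{3565}{2} - 1091\right) - \left(9 - 22727120 - 51168\right) = \frac{1383}{2} - \left(9 - 22727120 - 51168\right) = \frac{1383}{2} - -22778279 = \frac{1383}{2} + 22778279 = \frac{45557941}{2}$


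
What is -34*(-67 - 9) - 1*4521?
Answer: -1937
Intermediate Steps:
-34*(-67 - 9) - 1*4521 = -34*(-76) - 4521 = 2584 - 4521 = -1937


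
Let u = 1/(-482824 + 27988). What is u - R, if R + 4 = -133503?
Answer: 60723789851/454836 ≈ 1.3351e+5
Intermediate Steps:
R = -133507 (R = -4 - 133503 = -133507)
u = -1/454836 (u = 1/(-454836) = -1/454836 ≈ -2.1986e-6)
u - R = -1/454836 - 1*(-133507) = -1/454836 + 133507 = 60723789851/454836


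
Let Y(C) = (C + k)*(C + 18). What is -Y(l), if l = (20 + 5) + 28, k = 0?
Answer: -3763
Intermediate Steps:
l = 53 (l = 25 + 28 = 53)
Y(C) = C*(18 + C) (Y(C) = (C + 0)*(C + 18) = C*(18 + C))
-Y(l) = -53*(18 + 53) = -53*71 = -1*3763 = -3763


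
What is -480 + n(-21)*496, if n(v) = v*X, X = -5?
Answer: 51600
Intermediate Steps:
n(v) = -5*v (n(v) = v*(-5) = -5*v)
-480 + n(-21)*496 = -480 - 5*(-21)*496 = -480 + 105*496 = -480 + 52080 = 51600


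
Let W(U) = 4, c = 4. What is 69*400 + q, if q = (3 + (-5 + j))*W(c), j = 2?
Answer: 27600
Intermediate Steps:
q = 0 (q = (3 + (-5 + 2))*4 = (3 - 3)*4 = 0*4 = 0)
69*400 + q = 69*400 + 0 = 27600 + 0 = 27600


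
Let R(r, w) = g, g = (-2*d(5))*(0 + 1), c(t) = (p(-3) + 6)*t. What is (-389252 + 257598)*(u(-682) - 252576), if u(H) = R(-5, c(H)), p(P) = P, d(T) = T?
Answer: 33253957244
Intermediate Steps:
c(t) = 3*t (c(t) = (-3 + 6)*t = 3*t)
g = -10 (g = (-2*5)*(0 + 1) = -10*1 = -10)
R(r, w) = -10
u(H) = -10
(-389252 + 257598)*(u(-682) - 252576) = (-389252 + 257598)*(-10 - 252576) = -131654*(-252586) = 33253957244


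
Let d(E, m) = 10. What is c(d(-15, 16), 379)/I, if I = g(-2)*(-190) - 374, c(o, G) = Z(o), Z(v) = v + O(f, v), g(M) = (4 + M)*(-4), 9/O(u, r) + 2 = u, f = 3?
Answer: 19/1146 ≈ 0.016579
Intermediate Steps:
O(u, r) = 9/(-2 + u)
g(M) = -16 - 4*M
Z(v) = 9 + v (Z(v) = v + 9/(-2 + 3) = v + 9/1 = v + 9*1 = v + 9 = 9 + v)
c(o, G) = 9 + o
I = 1146 (I = (-16 - 4*(-2))*(-190) - 374 = (-16 + 8)*(-190) - 374 = -8*(-190) - 374 = 1520 - 374 = 1146)
c(d(-15, 16), 379)/I = (9 + 10)/1146 = 19*(1/1146) = 19/1146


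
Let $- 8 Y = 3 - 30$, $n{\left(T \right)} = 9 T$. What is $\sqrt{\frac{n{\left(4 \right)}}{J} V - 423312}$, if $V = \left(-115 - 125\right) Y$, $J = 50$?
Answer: $\frac{2 i \sqrt{2649345}}{5} \approx 651.07 i$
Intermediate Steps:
$Y = \frac{27}{8}$ ($Y = - \frac{3 - 30}{8} = \left(- \frac{1}{8}\right) \left(-27\right) = \frac{27}{8} \approx 3.375$)
$V = -810$ ($V = \left(-115 - 125\right) \frac{27}{8} = \left(-240\right) \frac{27}{8} = -810$)
$\sqrt{\frac{n{\left(4 \right)}}{J} V - 423312} = \sqrt{\frac{9 \cdot 4}{50} \left(-810\right) - 423312} = \sqrt{36 \cdot \frac{1}{50} \left(-810\right) - 423312} = \sqrt{\frac{18}{25} \left(-810\right) - 423312} = \sqrt{- \frac{2916}{5} - 423312} = \sqrt{- \frac{2119476}{5}} = \frac{2 i \sqrt{2649345}}{5}$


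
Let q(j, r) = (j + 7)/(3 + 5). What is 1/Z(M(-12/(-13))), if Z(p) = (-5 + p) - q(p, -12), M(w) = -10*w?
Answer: -104/1451 ≈ -0.071675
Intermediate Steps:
q(j, r) = 7/8 + j/8 (q(j, r) = (7 + j)/8 = (7 + j)*(⅛) = 7/8 + j/8)
Z(p) = -47/8 + 7*p/8 (Z(p) = (-5 + p) - (7/8 + p/8) = (-5 + p) + (-7/8 - p/8) = -47/8 + 7*p/8)
1/Z(M(-12/(-13))) = 1/(-47/8 + 7*(-(-120)/(-13))/8) = 1/(-47/8 + 7*(-(-120)*(-1)/13)/8) = 1/(-47/8 + 7*(-10*12/13)/8) = 1/(-47/8 + (7/8)*(-120/13)) = 1/(-47/8 - 105/13) = 1/(-1451/104) = -104/1451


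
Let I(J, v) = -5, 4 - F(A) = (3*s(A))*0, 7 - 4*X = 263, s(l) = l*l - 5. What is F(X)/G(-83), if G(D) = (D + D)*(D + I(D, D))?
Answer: 1/3652 ≈ 0.00027382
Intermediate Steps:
s(l) = -5 + l**2 (s(l) = l**2 - 5 = -5 + l**2)
X = -64 (X = 7/4 - 1/4*263 = 7/4 - 263/4 = -64)
F(A) = 4 (F(A) = 4 - 3*(-5 + A**2)*0 = 4 - (-15 + 3*A**2)*0 = 4 - 1*0 = 4 + 0 = 4)
G(D) = 2*D*(-5 + D) (G(D) = (D + D)*(D - 5) = (2*D)*(-5 + D) = 2*D*(-5 + D))
F(X)/G(-83) = 4/((2*(-83)*(-5 - 83))) = 4/((2*(-83)*(-88))) = 4/14608 = 4*(1/14608) = 1/3652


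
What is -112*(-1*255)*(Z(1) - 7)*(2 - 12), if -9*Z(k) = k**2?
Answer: 6092800/3 ≈ 2.0309e+6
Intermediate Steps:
Z(k) = -k**2/9
-112*(-1*255)*(Z(1) - 7)*(2 - 12) = -112*(-1*255)*(-1/9*1**2 - 7)*(2 - 12) = -(-28560)*(-1/9*1 - 7)*(-10) = -(-28560)*(-1/9 - 7)*(-10) = -(-28560)*(-64/9*(-10)) = -(-28560)*640/9 = -112*(-54400/3) = 6092800/3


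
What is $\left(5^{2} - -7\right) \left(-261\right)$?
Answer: $-8352$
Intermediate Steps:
$\left(5^{2} - -7\right) \left(-261\right) = \left(25 + 7\right) \left(-261\right) = 32 \left(-261\right) = -8352$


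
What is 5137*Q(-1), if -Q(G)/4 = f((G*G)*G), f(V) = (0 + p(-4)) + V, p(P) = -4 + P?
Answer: 184932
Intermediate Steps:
f(V) = -8 + V (f(V) = (0 + (-4 - 4)) + V = (0 - 8) + V = -8 + V)
Q(G) = 32 - 4*G³ (Q(G) = -4*(-8 + (G*G)*G) = -4*(-8 + G²*G) = -4*(-8 + G³) = 32 - 4*G³)
5137*Q(-1) = 5137*(32 - 4*(-1)³) = 5137*(32 - 4*(-1)) = 5137*(32 + 4) = 5137*36 = 184932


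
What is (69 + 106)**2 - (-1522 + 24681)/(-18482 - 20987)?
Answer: 1208761284/39469 ≈ 30626.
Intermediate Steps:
(69 + 106)**2 - (-1522 + 24681)/(-18482 - 20987) = 175**2 - 23159/(-39469) = 30625 - 23159*(-1)/39469 = 30625 - 1*(-23159/39469) = 30625 + 23159/39469 = 1208761284/39469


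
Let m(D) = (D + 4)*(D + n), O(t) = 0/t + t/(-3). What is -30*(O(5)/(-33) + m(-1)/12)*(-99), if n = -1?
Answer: -1335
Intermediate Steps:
O(t) = -t/3 (O(t) = 0 + t*(-⅓) = 0 - t/3 = -t/3)
m(D) = (-1 + D)*(4 + D) (m(D) = (D + 4)*(D - 1) = (4 + D)*(-1 + D) = (-1 + D)*(4 + D))
-30*(O(5)/(-33) + m(-1)/12)*(-99) = -30*(-⅓*5/(-33) + (-4 + (-1)² + 3*(-1))/12)*(-99) = -30*(-5/3*(-1/33) + (-4 + 1 - 3)*(1/12))*(-99) = -30*(5/99 - 6*1/12)*(-99) = -30*(5/99 - ½)*(-99) = -30*(-89/198)*(-99) = (445/33)*(-99) = -1335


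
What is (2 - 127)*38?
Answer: -4750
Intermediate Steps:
(2 - 127)*38 = -125*38 = -4750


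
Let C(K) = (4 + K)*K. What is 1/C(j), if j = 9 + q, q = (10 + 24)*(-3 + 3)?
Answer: 1/117 ≈ 0.0085470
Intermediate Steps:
q = 0 (q = 34*0 = 0)
j = 9 (j = 9 + 0 = 9)
C(K) = K*(4 + K)
1/C(j) = 1/(9*(4 + 9)) = 1/(9*13) = 1/117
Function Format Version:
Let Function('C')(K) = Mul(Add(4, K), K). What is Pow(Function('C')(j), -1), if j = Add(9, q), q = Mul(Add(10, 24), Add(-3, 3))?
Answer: Rational(1, 117) ≈ 0.0085470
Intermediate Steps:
q = 0 (q = Mul(34, 0) = 0)
j = 9 (j = Add(9, 0) = 9)
Function('C')(K) = Mul(K, Add(4, K))
Pow(Function('C')(j), -1) = Pow(Mul(9, Add(4, 9)), -1) = Pow(Mul(9, 13), -1) = Pow(117, -1) = Rational(1, 117)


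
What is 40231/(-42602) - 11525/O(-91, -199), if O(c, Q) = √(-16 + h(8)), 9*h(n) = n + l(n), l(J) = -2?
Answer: -40231/42602 + 11525*I*√138/46 ≈ -0.94435 + 2943.2*I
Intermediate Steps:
h(n) = -2/9 + n/9 (h(n) = (n - 2)/9 = (-2 + n)/9 = -2/9 + n/9)
O(c, Q) = I*√138/3 (O(c, Q) = √(-16 + (-2/9 + (⅑)*8)) = √(-16 + (-2/9 + 8/9)) = √(-16 + ⅔) = √(-46/3) = I*√138/3)
40231/(-42602) - 11525/O(-91, -199) = 40231/(-42602) - 11525*(-I*√138/46) = 40231*(-1/42602) - (-11525)*I*√138/46 = -40231/42602 + 11525*I*√138/46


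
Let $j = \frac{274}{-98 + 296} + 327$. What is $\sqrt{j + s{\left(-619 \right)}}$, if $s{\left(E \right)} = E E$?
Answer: $\frac{\sqrt{417619939}}{33} \approx 619.27$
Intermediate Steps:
$s{\left(E \right)} = E^{2}$
$j = \frac{32510}{99}$ ($j = \frac{274}{198} + 327 = 274 \cdot \frac{1}{198} + 327 = \frac{137}{99} + 327 = \frac{32510}{99} \approx 328.38$)
$\sqrt{j + s{\left(-619 \right)}} = \sqrt{\frac{32510}{99} + \left(-619\right)^{2}} = \sqrt{\frac{32510}{99} + 383161} = \sqrt{\frac{37965449}{99}} = \frac{\sqrt{417619939}}{33}$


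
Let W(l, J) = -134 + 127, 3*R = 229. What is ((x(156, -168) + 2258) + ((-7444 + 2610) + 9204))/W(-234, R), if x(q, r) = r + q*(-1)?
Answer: -6304/7 ≈ -900.57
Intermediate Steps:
R = 229/3 (R = (⅓)*229 = 229/3 ≈ 76.333)
W(l, J) = -7
x(q, r) = r - q
((x(156, -168) + 2258) + ((-7444 + 2610) + 9204))/W(-234, R) = (((-168 - 1*156) + 2258) + ((-7444 + 2610) + 9204))/(-7) = (((-168 - 156) + 2258) + (-4834 + 9204))*(-⅐) = ((-324 + 2258) + 4370)*(-⅐) = (1934 + 4370)*(-⅐) = 6304*(-⅐) = -6304/7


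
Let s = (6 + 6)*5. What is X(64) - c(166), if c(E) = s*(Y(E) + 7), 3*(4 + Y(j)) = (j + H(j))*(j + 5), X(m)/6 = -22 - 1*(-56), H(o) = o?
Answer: -1135416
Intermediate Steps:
s = 60 (s = 12*5 = 60)
X(m) = 204 (X(m) = 6*(-22 - 1*(-56)) = 6*(-22 + 56) = 6*34 = 204)
Y(j) = -4 + 2*j*(5 + j)/3 (Y(j) = -4 + ((j + j)*(j + 5))/3 = -4 + ((2*j)*(5 + j))/3 = -4 + (2*j*(5 + j))/3 = -4 + 2*j*(5 + j)/3)
c(E) = 180 + 40*E² + 200*E (c(E) = 60*((-4 + 2*E²/3 + 10*E/3) + 7) = 60*(3 + 2*E²/3 + 10*E/3) = 180 + 40*E² + 200*E)
X(64) - c(166) = 204 - (180 + 40*166² + 200*166) = 204 - (180 + 40*27556 + 33200) = 204 - (180 + 1102240 + 33200) = 204 - 1*1135620 = 204 - 1135620 = -1135416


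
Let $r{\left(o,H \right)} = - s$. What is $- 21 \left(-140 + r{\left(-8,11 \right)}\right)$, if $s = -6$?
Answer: $2814$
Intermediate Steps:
$r{\left(o,H \right)} = 6$ ($r{\left(o,H \right)} = \left(-1\right) \left(-6\right) = 6$)
$- 21 \left(-140 + r{\left(-8,11 \right)}\right) = - 21 \left(-140 + 6\right) = \left(-21\right) \left(-134\right) = 2814$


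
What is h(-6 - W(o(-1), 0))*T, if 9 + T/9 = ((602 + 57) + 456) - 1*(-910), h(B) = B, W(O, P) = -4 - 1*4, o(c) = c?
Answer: 36288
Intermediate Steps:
W(O, P) = -8 (W(O, P) = -4 - 4 = -8)
T = 18144 (T = -81 + 9*(((602 + 57) + 456) - 1*(-910)) = -81 + 9*((659 + 456) + 910) = -81 + 9*(1115 + 910) = -81 + 9*2025 = -81 + 18225 = 18144)
h(-6 - W(o(-1), 0))*T = (-6 - 1*(-8))*18144 = (-6 + 8)*18144 = 2*18144 = 36288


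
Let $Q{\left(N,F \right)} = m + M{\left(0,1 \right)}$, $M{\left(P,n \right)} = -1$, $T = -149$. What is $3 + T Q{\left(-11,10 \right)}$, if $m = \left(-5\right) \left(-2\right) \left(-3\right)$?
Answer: $4622$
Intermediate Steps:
$m = -30$ ($m = 10 \left(-3\right) = -30$)
$Q{\left(N,F \right)} = -31$ ($Q{\left(N,F \right)} = -30 - 1 = -31$)
$3 + T Q{\left(-11,10 \right)} = 3 - -4619 = 3 + 4619 = 4622$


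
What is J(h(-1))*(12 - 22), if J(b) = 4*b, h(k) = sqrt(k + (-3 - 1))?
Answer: -40*I*sqrt(5) ≈ -89.443*I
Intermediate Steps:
h(k) = sqrt(-4 + k) (h(k) = sqrt(k - 4) = sqrt(-4 + k))
J(h(-1))*(12 - 22) = (4*sqrt(-4 - 1))*(12 - 22) = (4*sqrt(-5))*(-10) = (4*(I*sqrt(5)))*(-10) = (4*I*sqrt(5))*(-10) = -40*I*sqrt(5)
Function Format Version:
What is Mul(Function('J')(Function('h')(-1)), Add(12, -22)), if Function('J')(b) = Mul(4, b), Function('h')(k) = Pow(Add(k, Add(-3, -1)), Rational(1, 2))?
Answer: Mul(-40, I, Pow(5, Rational(1, 2))) ≈ Mul(-89.443, I)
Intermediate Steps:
Function('h')(k) = Pow(Add(-4, k), Rational(1, 2)) (Function('h')(k) = Pow(Add(k, -4), Rational(1, 2)) = Pow(Add(-4, k), Rational(1, 2)))
Mul(Function('J')(Function('h')(-1)), Add(12, -22)) = Mul(Mul(4, Pow(Add(-4, -1), Rational(1, 2))), Add(12, -22)) = Mul(Mul(4, Pow(-5, Rational(1, 2))), -10) = Mul(Mul(4, Mul(I, Pow(5, Rational(1, 2)))), -10) = Mul(Mul(4, I, Pow(5, Rational(1, 2))), -10) = Mul(-40, I, Pow(5, Rational(1, 2)))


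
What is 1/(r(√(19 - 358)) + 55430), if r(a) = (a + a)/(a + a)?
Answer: 1/55431 ≈ 1.8040e-5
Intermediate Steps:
r(a) = 1 (r(a) = (2*a)/((2*a)) = (2*a)*(1/(2*a)) = 1)
1/(r(√(19 - 358)) + 55430) = 1/(1 + 55430) = 1/55431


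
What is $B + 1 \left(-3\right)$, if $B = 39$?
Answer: $36$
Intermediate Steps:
$B + 1 \left(-3\right) = 39 + 1 \left(-3\right) = 39 - 3 = 36$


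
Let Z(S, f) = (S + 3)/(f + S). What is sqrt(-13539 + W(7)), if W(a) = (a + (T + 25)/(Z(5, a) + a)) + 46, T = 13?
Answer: 4*I*sqrt(445717)/23 ≈ 116.11*I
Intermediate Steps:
Z(S, f) = (3 + S)/(S + f)
W(a) = 46 + a + 38/(a + 8/(5 + a)) (W(a) = (a + (13 + 25)/((3 + 5)/(5 + a) + a)) + 46 = (a + 38/(8/(5 + a) + a)) + 46 = (a + 38/(a + 8/(5 + a))) + 46 = 46 + a + 38/(a + 8/(5 + a)))
sqrt(-13539 + W(7)) = sqrt(-13539 + (558 + 7**3 + 51*7**2 + 276*7)/(8 + 7**2 + 5*7)) = sqrt(-13539 + (558 + 343 + 51*49 + 1932)/(8 + 49 + 35)) = sqrt(-13539 + (558 + 343 + 2499 + 1932)/92) = sqrt(-13539 + (1/92)*5332) = sqrt(-13539 + 1333/23) = sqrt(-310064/23) = 4*I*sqrt(445717)/23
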